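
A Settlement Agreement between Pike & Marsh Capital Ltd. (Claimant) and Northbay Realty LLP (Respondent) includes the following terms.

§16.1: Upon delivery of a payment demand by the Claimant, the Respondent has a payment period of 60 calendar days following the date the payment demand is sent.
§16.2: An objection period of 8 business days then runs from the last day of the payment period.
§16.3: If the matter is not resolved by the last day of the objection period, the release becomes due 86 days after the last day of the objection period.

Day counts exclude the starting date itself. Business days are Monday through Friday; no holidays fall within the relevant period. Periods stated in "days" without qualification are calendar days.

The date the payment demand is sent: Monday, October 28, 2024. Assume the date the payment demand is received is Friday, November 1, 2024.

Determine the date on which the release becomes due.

The last day of the payment period: 60 calendar days after October 28, 2024 is December 27, 2024.
The last day of the objection period: 8 business days after Friday, December 27, 2024, skipping weekends — Dec 30, Dec 31, Jan 1, Jan 2, Jan 3, Jan 6, Jan 7, Jan 8 — lands on Wednesday, January 8, 2025.
The date on which the release becomes due: 86 calendar days after January 8, 2025 is April 4, 2025.

April 4, 2025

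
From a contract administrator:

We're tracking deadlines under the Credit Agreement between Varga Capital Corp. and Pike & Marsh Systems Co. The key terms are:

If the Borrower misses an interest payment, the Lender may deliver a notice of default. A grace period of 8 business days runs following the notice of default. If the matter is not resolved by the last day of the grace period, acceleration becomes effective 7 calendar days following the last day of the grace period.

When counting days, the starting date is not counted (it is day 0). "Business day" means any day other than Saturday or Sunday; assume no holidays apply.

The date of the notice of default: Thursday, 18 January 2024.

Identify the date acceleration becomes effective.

The last day of the grace period: 8 business days after Thursday, 18 January 2024, skipping weekends — Jan 19, Jan 22, Jan 23, Jan 24, Jan 25, Jan 26, Jan 29, Jan 30 — lands on Tuesday, 30 January 2024.
Adding 7 calendar days to 30 January 2024 gives 6 February 2024, which is the date acceleration becomes effective.

6 February 2024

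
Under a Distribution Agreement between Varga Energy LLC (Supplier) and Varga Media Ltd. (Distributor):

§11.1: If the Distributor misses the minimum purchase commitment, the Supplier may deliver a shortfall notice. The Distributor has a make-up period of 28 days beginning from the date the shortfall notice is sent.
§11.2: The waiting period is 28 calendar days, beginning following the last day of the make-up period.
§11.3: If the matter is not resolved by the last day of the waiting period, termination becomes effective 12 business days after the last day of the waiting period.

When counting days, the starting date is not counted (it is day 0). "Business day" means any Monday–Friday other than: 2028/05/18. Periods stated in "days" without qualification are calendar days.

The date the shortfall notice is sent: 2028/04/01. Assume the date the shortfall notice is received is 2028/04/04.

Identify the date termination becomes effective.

Adding 28 calendar days to 2028/04/01 gives 2028/04/29, which is the last day of the make-up period.
Adding 28 calendar days to 2028/04/29 gives 2028/05/27, which is the last day of the waiting period.
The date termination becomes effective: counting 12 business days from Saturday, 2028/05/27 (May 29, May 30, May 31, Jun 1, …, Jun 9, Jun 12, Jun 13, skipping weekends) reaches Tuesday, 2028/06/13.

2028/06/13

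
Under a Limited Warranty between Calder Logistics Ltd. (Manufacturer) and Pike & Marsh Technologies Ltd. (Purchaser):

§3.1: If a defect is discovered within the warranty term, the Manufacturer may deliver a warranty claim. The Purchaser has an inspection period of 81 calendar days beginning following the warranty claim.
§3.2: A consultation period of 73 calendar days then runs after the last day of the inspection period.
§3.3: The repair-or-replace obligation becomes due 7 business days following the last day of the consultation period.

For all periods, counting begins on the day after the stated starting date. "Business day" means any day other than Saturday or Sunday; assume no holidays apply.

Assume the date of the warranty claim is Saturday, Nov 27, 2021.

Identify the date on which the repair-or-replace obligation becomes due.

The last day of the inspection period: 81 calendar days after Nov 27, 2021 is Feb 16, 2022.
The last day of the consultation period: 73 calendar days after Feb 16, 2022 is Apr 30, 2022.
The date on which the repair-or-replace obligation becomes due: 7 business days after Saturday, Apr 30, 2022, skipping weekends — May 2, May 3, May 4, May 5, May 6, May 9, May 10 — lands on Tuesday, May 10, 2022.

May 10, 2022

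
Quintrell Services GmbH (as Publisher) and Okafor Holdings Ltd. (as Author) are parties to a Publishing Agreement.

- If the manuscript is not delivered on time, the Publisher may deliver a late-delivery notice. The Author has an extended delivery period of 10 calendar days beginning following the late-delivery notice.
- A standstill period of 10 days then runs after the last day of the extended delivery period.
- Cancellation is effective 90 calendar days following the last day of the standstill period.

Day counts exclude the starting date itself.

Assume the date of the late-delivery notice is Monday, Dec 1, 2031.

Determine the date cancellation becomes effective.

Mar 20, 2032

The last day of the extended delivery period: 10 calendar days after Dec 1, 2031 is Dec 11, 2031.
The last day of the standstill period: Dec 11, 2031 + 10 days = Dec 21, 2031.
Adding 90 calendar days to Dec 21, 2031 gives Mar 20, 2032, which is the date cancellation becomes effective.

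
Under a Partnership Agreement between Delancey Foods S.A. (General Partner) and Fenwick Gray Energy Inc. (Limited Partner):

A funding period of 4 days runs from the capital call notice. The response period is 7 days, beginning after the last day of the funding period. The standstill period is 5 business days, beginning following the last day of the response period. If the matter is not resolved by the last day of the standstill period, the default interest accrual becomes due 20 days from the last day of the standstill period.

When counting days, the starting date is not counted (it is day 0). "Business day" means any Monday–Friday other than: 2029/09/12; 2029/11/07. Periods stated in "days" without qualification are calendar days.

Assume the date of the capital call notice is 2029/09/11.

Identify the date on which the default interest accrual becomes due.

The last day of the funding period: 2029/09/11 + 4 days = 2029/09/15.
The last day of the response period: 2029/09/15 + 7 days = 2029/09/22.
The last day of the standstill period: 5 business days after Saturday, 2029/09/22, skipping weekends — Sep 24, Sep 25, Sep 26, Sep 27, Sep 28 — lands on Friday, 2029/09/28.
Adding 20 calendar days to 2029/09/28 gives 2029/10/18, which is the date on which the default interest accrual becomes due.

2029/10/18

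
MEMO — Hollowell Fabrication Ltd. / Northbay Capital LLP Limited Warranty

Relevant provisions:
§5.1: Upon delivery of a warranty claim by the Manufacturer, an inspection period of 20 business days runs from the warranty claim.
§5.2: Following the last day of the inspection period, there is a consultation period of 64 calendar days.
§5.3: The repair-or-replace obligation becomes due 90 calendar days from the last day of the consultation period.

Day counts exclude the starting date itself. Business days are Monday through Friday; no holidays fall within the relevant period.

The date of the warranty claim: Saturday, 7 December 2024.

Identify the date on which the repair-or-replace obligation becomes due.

The last day of the inspection period: counting 20 business days from Saturday, 7 December 2024 (Dec 9, Dec 10, Dec 11, Dec 12, …, Jan 1, Jan 2, Jan 3, skipping weekends) reaches Friday, 3 January 2025.
The last day of the consultation period: 3 January 2025 + 64 days = 8 March 2025.
Adding 90 calendar days to 8 March 2025 gives 6 June 2025, which is the date on which the repair-or-replace obligation becomes due.

6 June 2025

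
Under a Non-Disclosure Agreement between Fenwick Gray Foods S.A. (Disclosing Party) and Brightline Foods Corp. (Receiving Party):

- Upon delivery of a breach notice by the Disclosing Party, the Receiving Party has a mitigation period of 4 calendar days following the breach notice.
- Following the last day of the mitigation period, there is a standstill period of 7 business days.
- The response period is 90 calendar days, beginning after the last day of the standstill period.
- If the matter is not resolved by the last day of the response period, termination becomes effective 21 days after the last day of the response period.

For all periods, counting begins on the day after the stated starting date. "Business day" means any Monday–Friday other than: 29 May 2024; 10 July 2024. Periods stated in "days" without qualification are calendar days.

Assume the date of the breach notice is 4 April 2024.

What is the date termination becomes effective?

The last day of the mitigation period: 4 calendar days after 4 April 2024 is 8 April 2024.
The last day of the standstill period: 7 business days after Monday, 8 April 2024, skipping weekends — Apr 9, Apr 10, Apr 11, Apr 12, Apr 15, Apr 16, Apr 17 — lands on Wednesday, 17 April 2024.
Adding 90 calendar days to 17 April 2024 gives 16 July 2024, which is the last day of the response period.
The date termination becomes effective: 21 calendar days after 16 July 2024 is 6 August 2024.

6 August 2024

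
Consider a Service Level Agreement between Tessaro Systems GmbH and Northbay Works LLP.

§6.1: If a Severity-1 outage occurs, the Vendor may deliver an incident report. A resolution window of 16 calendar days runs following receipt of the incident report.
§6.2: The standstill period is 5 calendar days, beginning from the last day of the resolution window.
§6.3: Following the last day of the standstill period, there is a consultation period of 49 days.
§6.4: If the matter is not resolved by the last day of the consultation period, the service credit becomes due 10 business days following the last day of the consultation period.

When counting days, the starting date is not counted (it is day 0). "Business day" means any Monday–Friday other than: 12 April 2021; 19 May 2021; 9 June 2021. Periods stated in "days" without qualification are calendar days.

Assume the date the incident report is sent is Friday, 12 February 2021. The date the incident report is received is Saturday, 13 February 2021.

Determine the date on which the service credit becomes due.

The last day of the resolution window: 13 February 2021 + 16 days = 1 March 2021.
The last day of the standstill period: 5 calendar days after 1 March 2021 is 6 March 2021.
Adding 49 calendar days to 6 March 2021 gives 24 April 2021, which is the last day of the consultation period.
From Saturday, 24 April 2021, 10 business days (Apr 26, Apr 27, Apr 28, Apr 29, Apr 30, May 3, May 4, May 5, May 6, May 7, skipping weekends) brings us to Friday, 7 May 2021, which is the date on which the service credit becomes due.

7 May 2021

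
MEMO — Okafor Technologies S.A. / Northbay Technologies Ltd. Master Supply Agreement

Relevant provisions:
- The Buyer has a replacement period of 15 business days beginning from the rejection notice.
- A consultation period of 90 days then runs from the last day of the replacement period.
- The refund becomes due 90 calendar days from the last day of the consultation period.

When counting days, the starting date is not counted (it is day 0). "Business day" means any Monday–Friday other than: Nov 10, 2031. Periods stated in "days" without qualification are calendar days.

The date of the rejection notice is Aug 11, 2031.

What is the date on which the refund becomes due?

From Monday, Aug 11, 2031, 15 business days (Aug 12, Aug 13, Aug 14, Aug 15, …, Aug 28, Aug 29, Sep 1, skipping weekends) brings us to Monday, Sep 1, 2031, which is the last day of the replacement period.
Adding 90 calendar days to Sep 1, 2031 gives Nov 30, 2031, which is the last day of the consultation period.
Adding 90 calendar days to Nov 30, 2031 gives Feb 28, 2032, which is the date on which the refund becomes due.

Feb 28, 2032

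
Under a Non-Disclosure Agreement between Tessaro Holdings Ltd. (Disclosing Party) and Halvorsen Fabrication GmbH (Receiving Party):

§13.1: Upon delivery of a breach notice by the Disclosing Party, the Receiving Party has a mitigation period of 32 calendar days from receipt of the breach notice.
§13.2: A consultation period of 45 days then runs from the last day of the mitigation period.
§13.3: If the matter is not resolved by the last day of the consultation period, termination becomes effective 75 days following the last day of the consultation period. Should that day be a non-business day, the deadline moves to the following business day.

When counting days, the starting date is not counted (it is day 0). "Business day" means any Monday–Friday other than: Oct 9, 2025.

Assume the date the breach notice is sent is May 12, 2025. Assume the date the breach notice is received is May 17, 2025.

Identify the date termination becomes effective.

Oct 16, 2025

The last day of the mitigation period: 32 calendar days after May 17, 2025 is Jun 18, 2025.
The last day of the consultation period: 45 calendar days after Jun 18, 2025 is Aug 2, 2025.
Adding 75 calendar days to Aug 2, 2025 gives Oct 16, 2025, which is the date termination becomes effective. Oct 16, 2025 is a Thursday and is not a listed holiday, so no roll-forward applies.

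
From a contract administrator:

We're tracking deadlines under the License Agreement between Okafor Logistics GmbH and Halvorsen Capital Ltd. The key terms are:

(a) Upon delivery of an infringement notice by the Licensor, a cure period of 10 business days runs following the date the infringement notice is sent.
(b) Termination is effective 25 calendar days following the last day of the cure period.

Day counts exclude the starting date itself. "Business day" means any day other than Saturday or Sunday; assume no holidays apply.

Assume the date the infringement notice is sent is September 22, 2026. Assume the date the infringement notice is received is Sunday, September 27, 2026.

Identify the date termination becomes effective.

October 31, 2026

The last day of the cure period: 10 business days after Tuesday, September 22, 2026, skipping weekends — Sep 23, Sep 24, Sep 25, Sep 28, Sep 29, Sep 30, Oct 1, Oct 2, Oct 5, Oct 6 — lands on Tuesday, October 6, 2026.
Adding 25 calendar days to October 6, 2026 gives October 31, 2026, which is the date termination becomes effective.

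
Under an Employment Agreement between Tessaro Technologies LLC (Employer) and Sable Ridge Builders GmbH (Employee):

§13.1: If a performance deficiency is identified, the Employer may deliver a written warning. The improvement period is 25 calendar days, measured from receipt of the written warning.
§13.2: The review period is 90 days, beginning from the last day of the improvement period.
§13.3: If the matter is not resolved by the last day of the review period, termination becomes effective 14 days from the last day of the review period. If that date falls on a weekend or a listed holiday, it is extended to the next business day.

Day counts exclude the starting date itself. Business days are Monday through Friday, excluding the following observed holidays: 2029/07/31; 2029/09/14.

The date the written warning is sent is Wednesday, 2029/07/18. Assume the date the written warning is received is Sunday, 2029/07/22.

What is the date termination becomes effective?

2029/11/28

Adding 25 calendar days to 2029/07/22 gives 2029/08/16, which is the last day of the improvement period.
Adding 90 calendar days to 2029/08/16 gives 2029/11/14, which is the last day of the review period.
Adding 14 calendar days to 2029/11/14 gives 2029/11/28, which is the date termination becomes effective. 2029/11/28 is a Wednesday and is not a listed holiday, so no roll-forward applies.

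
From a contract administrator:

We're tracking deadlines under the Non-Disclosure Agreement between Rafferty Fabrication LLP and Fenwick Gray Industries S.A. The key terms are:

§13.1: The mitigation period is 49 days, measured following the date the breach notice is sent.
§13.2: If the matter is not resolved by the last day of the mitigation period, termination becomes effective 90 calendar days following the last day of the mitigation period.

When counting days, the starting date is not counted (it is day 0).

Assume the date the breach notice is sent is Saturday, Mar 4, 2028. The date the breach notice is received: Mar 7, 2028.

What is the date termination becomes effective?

Jul 21, 2028

The last day of the mitigation period: 49 calendar days after Mar 4, 2028 is Apr 22, 2028.
Adding 90 calendar days to Apr 22, 2028 gives Jul 21, 2028, which is the date termination becomes effective.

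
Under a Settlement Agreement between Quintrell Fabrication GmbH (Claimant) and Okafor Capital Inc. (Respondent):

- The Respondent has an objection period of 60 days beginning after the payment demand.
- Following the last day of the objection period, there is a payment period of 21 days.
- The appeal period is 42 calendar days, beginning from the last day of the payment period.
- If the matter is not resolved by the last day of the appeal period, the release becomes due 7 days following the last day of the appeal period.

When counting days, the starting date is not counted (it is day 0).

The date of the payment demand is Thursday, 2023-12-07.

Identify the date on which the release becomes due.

2024-04-15

The last day of the objection period: 2023-12-07 + 60 days = 2024-02-05.
The last day of the payment period: 21 calendar days after 2024-02-05 is 2024-02-26.
The last day of the appeal period: 42 calendar days after 2024-02-26 is 2024-04-08.
The date on which the release becomes due: 7 calendar days after 2024-04-08 is 2024-04-15.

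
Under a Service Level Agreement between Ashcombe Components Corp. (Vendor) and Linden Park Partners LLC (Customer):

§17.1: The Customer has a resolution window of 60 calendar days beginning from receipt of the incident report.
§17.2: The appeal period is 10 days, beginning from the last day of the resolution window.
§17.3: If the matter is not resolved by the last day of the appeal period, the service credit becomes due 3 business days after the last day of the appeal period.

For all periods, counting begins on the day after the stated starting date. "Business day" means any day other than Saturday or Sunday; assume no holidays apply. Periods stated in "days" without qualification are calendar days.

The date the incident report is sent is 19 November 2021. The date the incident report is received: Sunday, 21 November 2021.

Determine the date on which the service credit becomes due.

2 February 2022

The last day of the resolution window: 21 November 2021 + 60 days = 20 January 2022.
Adding 10 calendar days to 20 January 2022 gives 30 January 2022, which is the last day of the appeal period.
From Sunday, 30 January 2022, 3 business days (Jan 31, Feb 1, Feb 2, skipping weekends) brings us to Wednesday, 2 February 2022, which is the date on which the service credit becomes due.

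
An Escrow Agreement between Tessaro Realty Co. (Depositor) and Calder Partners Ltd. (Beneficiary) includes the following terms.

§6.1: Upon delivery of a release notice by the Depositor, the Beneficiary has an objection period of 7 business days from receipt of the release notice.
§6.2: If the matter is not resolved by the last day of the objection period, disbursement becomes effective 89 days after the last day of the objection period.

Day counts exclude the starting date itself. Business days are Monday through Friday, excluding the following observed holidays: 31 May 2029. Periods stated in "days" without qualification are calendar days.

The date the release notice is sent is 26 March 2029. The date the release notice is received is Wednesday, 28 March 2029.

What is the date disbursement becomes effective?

4 July 2029

The last day of the objection period: counting 7 business days from Wednesday, 28 March 2029 (Mar 29, Mar 30, Apr 2, Apr 3, Apr 4, Apr 5, Apr 6, skipping weekends) reaches Friday, 6 April 2029.
The date disbursement becomes effective: 6 April 2029 + 89 days = 4 July 2029.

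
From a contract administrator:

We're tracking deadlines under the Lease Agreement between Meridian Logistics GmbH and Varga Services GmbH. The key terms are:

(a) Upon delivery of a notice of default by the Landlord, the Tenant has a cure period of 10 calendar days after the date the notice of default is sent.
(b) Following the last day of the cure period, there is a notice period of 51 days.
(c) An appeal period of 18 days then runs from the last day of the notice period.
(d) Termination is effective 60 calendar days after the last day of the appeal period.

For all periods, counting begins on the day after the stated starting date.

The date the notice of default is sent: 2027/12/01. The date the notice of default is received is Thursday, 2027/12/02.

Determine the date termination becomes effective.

2028/04/18

The last day of the cure period: 10 calendar days after 2027/12/01 is 2027/12/11.
The last day of the notice period: 2027/12/11 + 51 days = 2028/01/31.
Adding 18 calendar days to 2028/01/31 gives 2028/02/18, which is the last day of the appeal period.
The date termination becomes effective: 60 calendar days after 2028/02/18 is 2028/04/18.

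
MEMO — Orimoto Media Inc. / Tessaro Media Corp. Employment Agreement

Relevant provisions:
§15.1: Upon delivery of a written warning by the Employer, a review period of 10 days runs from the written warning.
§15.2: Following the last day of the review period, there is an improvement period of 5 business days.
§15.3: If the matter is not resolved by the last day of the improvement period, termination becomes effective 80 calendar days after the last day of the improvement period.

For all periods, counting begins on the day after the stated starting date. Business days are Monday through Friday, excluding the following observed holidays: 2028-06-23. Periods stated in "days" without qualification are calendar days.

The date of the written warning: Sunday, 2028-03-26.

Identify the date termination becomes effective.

The last day of the review period: 2028-03-26 + 10 days = 2028-04-05.
From Wednesday, 2028-04-05, 5 business days (Apr 6, Apr 7, Apr 10, Apr 11, Apr 12, skipping weekends) brings us to Wednesday, 2028-04-12, which is the last day of the improvement period.
The date termination becomes effective: 80 calendar days after 2028-04-12 is 2028-07-01.

2028-07-01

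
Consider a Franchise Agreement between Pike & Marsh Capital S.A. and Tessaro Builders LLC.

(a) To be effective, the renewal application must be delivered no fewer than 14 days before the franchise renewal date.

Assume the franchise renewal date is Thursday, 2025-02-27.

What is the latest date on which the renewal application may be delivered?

2025-02-13

2025-02-27 minus 14 days is 2025-02-13.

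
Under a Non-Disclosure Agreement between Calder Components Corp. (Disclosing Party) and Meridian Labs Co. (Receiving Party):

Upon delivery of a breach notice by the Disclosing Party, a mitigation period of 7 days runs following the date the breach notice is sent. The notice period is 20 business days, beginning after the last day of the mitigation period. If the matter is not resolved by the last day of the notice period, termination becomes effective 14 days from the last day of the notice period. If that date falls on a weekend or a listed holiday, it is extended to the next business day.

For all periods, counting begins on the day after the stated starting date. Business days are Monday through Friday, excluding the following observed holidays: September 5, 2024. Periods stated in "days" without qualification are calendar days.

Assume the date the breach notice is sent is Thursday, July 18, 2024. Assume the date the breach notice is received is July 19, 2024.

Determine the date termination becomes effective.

Adding 7 calendar days to July 18, 2024 gives July 25, 2024, which is the last day of the mitigation period.
The last day of the notice period: 20 business days after Thursday, July 25, 2024, skipping weekends — Jul 26, Jul 29, Jul 30, Jul 31, …, Aug 20, Aug 21, Aug 22 — lands on Thursday, August 22, 2024.
The date termination becomes effective: 14 calendar days after August 22, 2024 is September 5, 2024. That falls on Thursday, a listed holiday, so it rolls to the next business day, Friday, September 6, 2024.

September 6, 2024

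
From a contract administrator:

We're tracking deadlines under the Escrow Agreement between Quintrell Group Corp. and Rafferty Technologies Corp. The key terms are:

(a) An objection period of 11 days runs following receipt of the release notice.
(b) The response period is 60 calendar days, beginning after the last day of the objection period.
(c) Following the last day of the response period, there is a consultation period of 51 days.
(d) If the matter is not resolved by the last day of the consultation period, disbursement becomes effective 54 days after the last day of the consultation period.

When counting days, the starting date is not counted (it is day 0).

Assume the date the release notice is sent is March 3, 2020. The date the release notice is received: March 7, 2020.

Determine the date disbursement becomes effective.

Adding 11 calendar days to March 7, 2020 gives March 18, 2020, which is the last day of the objection period.
The last day of the response period: 60 calendar days after March 18, 2020 is May 17, 2020.
The last day of the consultation period: 51 calendar days after May 17, 2020 is July 7, 2020.
Adding 54 calendar days to July 7, 2020 gives August 30, 2020, which is the date disbursement becomes effective.

August 30, 2020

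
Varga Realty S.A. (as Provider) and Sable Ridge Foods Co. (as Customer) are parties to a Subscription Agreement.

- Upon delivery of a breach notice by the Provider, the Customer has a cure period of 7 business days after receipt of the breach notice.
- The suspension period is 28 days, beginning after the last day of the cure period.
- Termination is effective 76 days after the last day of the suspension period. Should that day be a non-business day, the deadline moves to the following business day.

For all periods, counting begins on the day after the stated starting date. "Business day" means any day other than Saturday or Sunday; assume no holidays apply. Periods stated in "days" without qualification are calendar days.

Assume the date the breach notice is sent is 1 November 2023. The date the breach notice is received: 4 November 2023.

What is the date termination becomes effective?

The last day of the cure period: 7 business days after Saturday, 4 November 2023, skipping weekends — Nov 6, Nov 7, Nov 8, Nov 9, Nov 10, Nov 13, Nov 14 — lands on Tuesday, 14 November 2023.
Adding 28 calendar days to 14 November 2023 gives 12 December 2023, which is the last day of the suspension period.
The date termination becomes effective: 12 December 2023 + 76 days = 26 February 2024. 26 February 2024 is a Monday, so no roll-forward applies.

26 February 2024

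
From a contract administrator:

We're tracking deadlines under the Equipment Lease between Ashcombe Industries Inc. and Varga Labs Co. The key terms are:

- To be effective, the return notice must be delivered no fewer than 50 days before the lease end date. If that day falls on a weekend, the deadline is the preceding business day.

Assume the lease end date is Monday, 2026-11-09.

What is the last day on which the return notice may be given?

2026-09-18

Counting back 50 calendar days from 2026-11-09 gives 2026-09-20. That is a Sunday, so the deadline moves back to Friday, 2026-09-18.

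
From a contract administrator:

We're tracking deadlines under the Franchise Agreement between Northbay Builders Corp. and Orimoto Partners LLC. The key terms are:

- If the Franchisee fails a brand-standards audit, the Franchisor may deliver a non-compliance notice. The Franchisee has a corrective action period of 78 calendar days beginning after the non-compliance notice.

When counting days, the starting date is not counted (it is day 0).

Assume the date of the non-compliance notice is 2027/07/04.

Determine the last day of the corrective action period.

The last day of the corrective action period: 2027/07/04 + 78 days = 2027/09/20.

2027/09/20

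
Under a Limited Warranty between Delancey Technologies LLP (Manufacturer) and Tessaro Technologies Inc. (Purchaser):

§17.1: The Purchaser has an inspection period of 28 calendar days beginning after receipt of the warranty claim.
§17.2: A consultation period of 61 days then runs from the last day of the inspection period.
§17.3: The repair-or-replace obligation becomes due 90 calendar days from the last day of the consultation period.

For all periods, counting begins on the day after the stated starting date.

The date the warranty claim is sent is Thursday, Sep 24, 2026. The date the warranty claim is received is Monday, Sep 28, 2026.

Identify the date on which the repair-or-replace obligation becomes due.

Mar 26, 2027

The last day of the inspection period: 28 calendar days after Sep 28, 2026 is Oct 26, 2026.
The last day of the consultation period: Oct 26, 2026 + 61 days = Dec 26, 2026.
Adding 90 calendar days to Dec 26, 2026 gives Mar 26, 2027, which is the date on which the repair-or-replace obligation becomes due.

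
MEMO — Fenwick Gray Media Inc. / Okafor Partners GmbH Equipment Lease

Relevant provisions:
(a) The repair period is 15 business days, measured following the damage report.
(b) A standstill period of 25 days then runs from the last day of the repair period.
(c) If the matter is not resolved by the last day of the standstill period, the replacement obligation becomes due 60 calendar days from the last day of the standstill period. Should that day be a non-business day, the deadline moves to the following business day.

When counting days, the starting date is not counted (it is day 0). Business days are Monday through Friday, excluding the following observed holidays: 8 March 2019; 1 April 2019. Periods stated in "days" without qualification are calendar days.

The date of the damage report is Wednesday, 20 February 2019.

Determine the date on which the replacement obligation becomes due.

7 June 2019

From Wednesday, 20 February 2019, 15 business days (Feb 21, Feb 22, Feb 25, Feb 26, …, Mar 12, Mar 13, Mar 14, skipping weekends and the listed holiday on Mar 8) brings us to Thursday, 14 March 2019, which is the last day of the repair period.
The last day of the standstill period: 25 calendar days after 14 March 2019 is 8 April 2019.
Adding 60 calendar days to 8 April 2019 gives 7 June 2019, which is the date on which the replacement obligation becomes due. 7 June 2019 is a Friday and is not a listed holiday, so no roll-forward applies.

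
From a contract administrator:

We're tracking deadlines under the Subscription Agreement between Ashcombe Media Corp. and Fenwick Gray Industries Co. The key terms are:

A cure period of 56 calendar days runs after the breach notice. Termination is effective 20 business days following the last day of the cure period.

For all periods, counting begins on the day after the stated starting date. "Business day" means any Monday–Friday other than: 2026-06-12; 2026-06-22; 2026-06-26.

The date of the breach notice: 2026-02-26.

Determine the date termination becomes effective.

2026-05-21

The last day of the cure period: 56 calendar days after 2026-02-26 is 2026-04-23.
The date termination becomes effective: counting 20 business days from Thursday, 2026-04-23 (Apr 24, Apr 27, Apr 28, Apr 29, …, May 19, May 20, May 21, skipping weekends) reaches Thursday, 2026-05-21.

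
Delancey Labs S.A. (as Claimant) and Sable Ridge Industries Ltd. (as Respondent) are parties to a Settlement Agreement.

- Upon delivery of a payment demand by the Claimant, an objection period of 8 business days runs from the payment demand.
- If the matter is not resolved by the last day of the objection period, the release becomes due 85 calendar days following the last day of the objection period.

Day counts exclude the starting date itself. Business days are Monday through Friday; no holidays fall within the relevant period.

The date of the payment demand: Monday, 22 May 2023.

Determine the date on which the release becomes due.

25 August 2023

The last day of the objection period: 8 business days after Monday, 22 May 2023, skipping weekends — May 23, May 24, May 25, May 26, May 29, May 30, May 31, Jun 1 — lands on Thursday, 1 June 2023.
The date on which the release becomes due: 85 calendar days after 1 June 2023 is 25 August 2023.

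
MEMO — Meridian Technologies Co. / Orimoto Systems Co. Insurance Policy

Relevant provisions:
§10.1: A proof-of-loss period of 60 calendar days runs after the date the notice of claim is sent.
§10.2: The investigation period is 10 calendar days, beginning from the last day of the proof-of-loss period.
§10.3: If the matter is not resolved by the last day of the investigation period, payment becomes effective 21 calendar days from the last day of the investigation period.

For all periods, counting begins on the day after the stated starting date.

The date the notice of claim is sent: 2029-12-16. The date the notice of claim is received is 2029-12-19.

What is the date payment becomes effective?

The last day of the proof-of-loss period: 2029-12-16 + 60 days = 2030-02-14.
The last day of the investigation period: 10 calendar days after 2030-02-14 is 2030-02-24.
Adding 21 calendar days to 2030-02-24 gives 2030-03-17, which is the date payment becomes effective.

2030-03-17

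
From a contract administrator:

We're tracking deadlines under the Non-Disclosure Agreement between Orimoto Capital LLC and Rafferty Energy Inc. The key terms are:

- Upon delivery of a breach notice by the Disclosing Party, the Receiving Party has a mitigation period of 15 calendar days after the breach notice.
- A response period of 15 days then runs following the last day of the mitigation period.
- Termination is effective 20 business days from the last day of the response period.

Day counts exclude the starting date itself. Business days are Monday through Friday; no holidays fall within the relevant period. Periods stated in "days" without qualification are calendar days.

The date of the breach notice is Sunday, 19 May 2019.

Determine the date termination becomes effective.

The last day of the mitigation period: 15 calendar days after 19 May 2019 is 3 June 2019.
The last day of the response period: 3 June 2019 + 15 days = 18 June 2019.
The date termination becomes effective: 20 business days after Tuesday, 18 June 2019, skipping weekends — Jun 19, Jun 20, Jun 21, Jun 24, …, Jul 12, Jul 15, Jul 16 — lands on Tuesday, 16 July 2019.

16 July 2019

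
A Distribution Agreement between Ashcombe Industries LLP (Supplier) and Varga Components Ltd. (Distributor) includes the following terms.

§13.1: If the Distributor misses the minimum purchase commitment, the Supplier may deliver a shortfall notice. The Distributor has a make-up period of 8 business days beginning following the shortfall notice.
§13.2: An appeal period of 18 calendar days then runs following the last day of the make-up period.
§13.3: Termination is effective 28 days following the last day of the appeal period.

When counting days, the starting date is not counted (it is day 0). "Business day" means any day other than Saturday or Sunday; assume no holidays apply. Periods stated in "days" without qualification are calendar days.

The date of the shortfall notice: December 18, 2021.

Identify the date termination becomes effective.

The last day of the make-up period: counting 8 business days from Saturday, December 18, 2021 (Dec 20, Dec 21, Dec 22, Dec 23, Dec 24, Dec 27, Dec 28, Dec 29, skipping weekends) reaches Wednesday, December 29, 2021.
Adding 18 calendar days to December 29, 2021 gives January 16, 2022, which is the last day of the appeal period.
Adding 28 calendar days to January 16, 2022 gives February 13, 2022, which is the date termination becomes effective.

February 13, 2022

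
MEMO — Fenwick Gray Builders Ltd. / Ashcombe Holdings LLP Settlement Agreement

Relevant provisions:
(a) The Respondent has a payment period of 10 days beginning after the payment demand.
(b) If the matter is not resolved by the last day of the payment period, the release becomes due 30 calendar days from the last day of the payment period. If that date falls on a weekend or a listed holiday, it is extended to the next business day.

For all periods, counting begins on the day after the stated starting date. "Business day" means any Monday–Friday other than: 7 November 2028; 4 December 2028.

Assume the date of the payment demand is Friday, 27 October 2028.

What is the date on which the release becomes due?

6 December 2028

The last day of the payment period: 27 October 2028 + 10 days = 6 November 2028.
The date on which the release becomes due: 6 November 2028 + 30 days = 6 December 2028. 6 December 2028 is a Wednesday and is not a listed holiday, so no roll-forward applies.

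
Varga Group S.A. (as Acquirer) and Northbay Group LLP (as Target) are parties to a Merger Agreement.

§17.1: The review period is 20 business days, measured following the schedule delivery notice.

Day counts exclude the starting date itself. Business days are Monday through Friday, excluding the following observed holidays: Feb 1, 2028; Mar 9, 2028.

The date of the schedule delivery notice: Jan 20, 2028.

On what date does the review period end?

The last day of the review period: 20 business days after Thursday, Jan 20, 2028, skipping weekends and the listed holiday on Feb 1 — Jan 21, Jan 24, Jan 25, Jan 26, …, Feb 16, Feb 17, Feb 18 — lands on Friday, Feb 18, 2028.

Feb 18, 2028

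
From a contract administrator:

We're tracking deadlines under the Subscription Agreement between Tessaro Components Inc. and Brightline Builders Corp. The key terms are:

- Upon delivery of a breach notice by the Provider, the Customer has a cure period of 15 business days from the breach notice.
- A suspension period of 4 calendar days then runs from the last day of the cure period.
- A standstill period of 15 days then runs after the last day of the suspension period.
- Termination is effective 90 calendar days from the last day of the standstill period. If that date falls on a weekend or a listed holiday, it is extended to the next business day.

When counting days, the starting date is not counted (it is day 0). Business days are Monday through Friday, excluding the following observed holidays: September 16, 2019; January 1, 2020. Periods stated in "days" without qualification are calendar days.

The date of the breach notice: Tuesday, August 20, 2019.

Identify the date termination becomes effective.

December 30, 2019

The last day of the cure period: counting 15 business days from Tuesday, August 20, 2019 (Aug 21, Aug 22, Aug 23, Aug 26, …, Sep 6, Sep 9, Sep 10, skipping weekends) reaches Tuesday, September 10, 2019.
The last day of the suspension period: 4 calendar days after September 10, 2019 is September 14, 2019.
The last day of the standstill period: 15 calendar days after September 14, 2019 is September 29, 2019.
The date termination becomes effective: September 29, 2019 + 90 days = December 28, 2019. That falls on a Saturday, so it rolls to the next business day, Monday, December 30, 2019.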